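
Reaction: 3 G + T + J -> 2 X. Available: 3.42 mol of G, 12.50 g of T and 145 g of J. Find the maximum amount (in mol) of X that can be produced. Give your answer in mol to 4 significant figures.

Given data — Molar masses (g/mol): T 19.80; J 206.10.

n(G) = 3.420 mol
n(T) = 12.50 / 19.80 = 0.6313 mol
n(J) = 145.0 / 206.10 = 0.7035 mol
n/ν for G = 3.420/3 = 1.140
n/ν for T = 0.6313/1 = 0.6313
n/ν for J = 0.7035/1 = 0.7035
Smallest n/ν is T → limiting reagent.
n(X) = (2/1) × 0.6313 = 1.263 mol

1.263 mol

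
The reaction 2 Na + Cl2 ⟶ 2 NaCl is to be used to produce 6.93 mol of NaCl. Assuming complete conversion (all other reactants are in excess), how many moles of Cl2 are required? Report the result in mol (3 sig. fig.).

3.47 mol

n(NaCl) = 6.930 mol
n(Cl2) = (1/2) × 6.930 = 3.465 mol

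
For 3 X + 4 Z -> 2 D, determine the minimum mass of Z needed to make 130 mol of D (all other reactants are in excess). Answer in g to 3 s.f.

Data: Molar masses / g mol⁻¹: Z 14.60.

n(D) = 130.0 mol
n(Z) = (4/2) × 130.0 = 260.0 mol
mass = 260.0 × 14.60 = 3796 g

3800 g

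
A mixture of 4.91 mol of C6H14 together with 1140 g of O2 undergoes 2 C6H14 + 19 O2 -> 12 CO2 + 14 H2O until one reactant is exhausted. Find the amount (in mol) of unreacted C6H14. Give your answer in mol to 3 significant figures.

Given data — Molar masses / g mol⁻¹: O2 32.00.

1.16 mol

n(C6H14) = 4.910 mol
n(O2) = 1140 / 32.00 = 35.63 mol
n/ν → C6H14: 2.455, O2: 1.875; O2 is limiting.
C6H14 consumed = (2/19) × 35.63 = 3.751 mol
C6H14 remaining = 4.910 − 3.751 = 1.159 mol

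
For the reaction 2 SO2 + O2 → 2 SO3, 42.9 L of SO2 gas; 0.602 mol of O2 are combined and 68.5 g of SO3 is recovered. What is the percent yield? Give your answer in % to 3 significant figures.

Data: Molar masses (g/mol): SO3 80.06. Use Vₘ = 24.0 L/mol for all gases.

n(SO2) = 42.90 / 24.0 = 1.788 mol
n(O2) = 0.6020 mol
n/ν for SO2 = 1.788/2 = 0.8940
n/ν for O2 = 0.6020/1 = 0.6020
Smallest n/ν is O2 → limiting reagent.
theoretical n(SO3) = (2/1) × 0.6020 = 1.204 mol → 96.39 g
% yield = 68.5 / 96.39 × 100 = 71.07 %

71.1 %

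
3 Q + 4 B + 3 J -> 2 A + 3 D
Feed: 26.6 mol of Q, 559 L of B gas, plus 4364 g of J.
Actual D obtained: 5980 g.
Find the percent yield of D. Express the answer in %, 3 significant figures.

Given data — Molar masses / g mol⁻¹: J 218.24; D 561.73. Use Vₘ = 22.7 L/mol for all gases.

57.6 %

n(Q) = 26.60 mol
n(B) = 559.0 / 22.7 = 24.63 mol
n(J) = 4364 / 218.24 = 20.00 mol
n/ν for Q = 26.60/3 = 8.867
n/ν for B = 24.63/4 = 6.158
n/ν for J = 20.00/3 = 6.667
Smallest n/ν is B → limiting reagent.
theoretical n(D) = (3/4) × 24.63 = 18.47 mol → 10380 g
% yield = 5980 / 10380 × 100 = 57.61 %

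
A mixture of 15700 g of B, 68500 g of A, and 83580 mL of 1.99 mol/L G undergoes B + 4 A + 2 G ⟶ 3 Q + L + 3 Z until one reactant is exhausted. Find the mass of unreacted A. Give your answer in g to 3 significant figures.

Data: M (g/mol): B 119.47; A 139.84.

22000 g

n(B) = 15700 / 119.47 = 131.4 mol
n(A) = 68500 / 139.84 = 489.8 mol
n(G) = 1.99 × 83580/1000 = 166.3 mol
n/ν for B = 131.4/1 = 131.4
n/ν for A = 489.8/4 = 122.5
n/ν for G = 166.3/2 = 83.15
Smallest n/ν is G → limiting reagent.
A consumed = (4/2) × 166.3 = 332.6 mol
A remaining = 489.8 − 332.6 = 157.2 mol
mass = 157.2 × 139.84 = 21980 g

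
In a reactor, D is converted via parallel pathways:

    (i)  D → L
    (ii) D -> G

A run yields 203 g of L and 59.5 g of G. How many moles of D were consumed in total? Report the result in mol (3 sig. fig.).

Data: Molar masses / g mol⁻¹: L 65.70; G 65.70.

4.00 mol

n(L) = 203 / 65.70 = 3.090 mol
n(G) = 59.5 / 65.70 = 0.9056 mol
n(D) via (i) = (1/1)×3.090 = 3.090 mol
n(D) via (ii) = (1/1)×0.9056 = 0.9056 mol
total n(D) = 3.090 + 0.9056 = 3.996 mol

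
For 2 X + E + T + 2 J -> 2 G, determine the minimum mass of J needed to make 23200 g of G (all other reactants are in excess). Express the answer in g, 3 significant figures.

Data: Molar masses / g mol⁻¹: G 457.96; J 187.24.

9490 g

n(G) = 23200 / 457.96 = 50.66 mol
n(J) = (2/2) × 50.66 = 50.66 mol
mass = 50.66 × 187.24 = 9486 g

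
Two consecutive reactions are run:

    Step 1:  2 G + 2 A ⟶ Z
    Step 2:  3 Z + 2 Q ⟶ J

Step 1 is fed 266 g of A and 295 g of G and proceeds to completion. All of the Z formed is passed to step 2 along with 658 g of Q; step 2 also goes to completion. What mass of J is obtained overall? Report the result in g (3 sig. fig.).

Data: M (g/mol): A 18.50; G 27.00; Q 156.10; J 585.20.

Step 1:
n(A) = 266.0 / 18.50 = 14.38 mol
n(G) = 295.0 / 27.00 = 10.93 mol
n/ν for A = 14.38/2 = 7.190
n/ν for G = 10.93/2 = 5.465
Smallest n/ν is G → limiting reagent.
n(Z) produced = (1/2) × 10.93 = 5.465 mol
Step 2:
n(Z) available = 5.465 mol
n(Q) = 658.0 / 156.10 = 4.215 mol
n/ν for Z = 5.465/3 = 1.822
n/ν for Q = 4.215/2 = 2.108
Smallest n/ν is Z → limiting reagent.
n(J) = (1/3) × 5.465 = 1.822 mol
mass = 1.822 × 585.20 = 1066 g

1070 g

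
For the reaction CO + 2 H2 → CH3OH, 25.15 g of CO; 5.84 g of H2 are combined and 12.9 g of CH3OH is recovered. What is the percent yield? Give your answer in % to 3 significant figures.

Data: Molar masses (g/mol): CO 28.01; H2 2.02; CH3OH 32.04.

n(CO) = 25.15 / 28.01 = 0.8979 mol
n(H2) = 5.840 / 2.02 = 2.891 mol
n/ν → CO: 0.8979, H2: 1.446; CO is limiting.
theoretical n(CH3OH) = (1/1) × 0.8979 = 0.8979 mol → 28.77 g
% yield = 12.9 / 28.77 × 100 = 44.84 %

44.8 %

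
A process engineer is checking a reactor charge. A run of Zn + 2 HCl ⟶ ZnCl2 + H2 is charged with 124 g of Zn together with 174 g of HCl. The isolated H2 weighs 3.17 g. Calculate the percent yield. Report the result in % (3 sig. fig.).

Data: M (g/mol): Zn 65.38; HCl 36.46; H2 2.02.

n(Zn) = 124.0 / 65.38 = 1.897 mol
n(HCl) = 174.0 / 36.46 = 4.772 mol
n/ν → Zn: 1.897, HCl: 2.386; Zn is limiting.
theoretical n(H2) = (1/1) × 1.897 = 1.897 mol → 3.832 g
% yield = 3.17 / 3.832 × 100 = 82.72 %

82.7 %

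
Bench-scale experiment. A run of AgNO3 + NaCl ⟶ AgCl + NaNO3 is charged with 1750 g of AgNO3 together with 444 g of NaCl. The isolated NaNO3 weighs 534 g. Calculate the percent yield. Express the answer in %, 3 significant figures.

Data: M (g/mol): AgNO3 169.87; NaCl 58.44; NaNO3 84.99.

n(AgNO3) = 1750 / 169.87 = 10.30 mol
n(NaCl) = 444.0 / 58.44 = 7.598 mol
n/ν → AgNO3: 10.30, NaCl: 7.598; NaCl is limiting.
theoretical n(NaNO3) = (1/1) × 7.598 = 7.598 mol → 645.8 g
% yield = 534 / 645.8 × 100 = 82.69 %

82.7 %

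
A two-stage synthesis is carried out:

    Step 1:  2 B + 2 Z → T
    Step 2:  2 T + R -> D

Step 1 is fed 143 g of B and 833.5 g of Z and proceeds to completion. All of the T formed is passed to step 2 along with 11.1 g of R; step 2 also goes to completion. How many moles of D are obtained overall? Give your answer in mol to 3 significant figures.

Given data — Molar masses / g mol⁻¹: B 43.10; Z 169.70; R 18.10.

0.613 mol

Step 1:
n(B) = 143.0 / 43.10 = 3.318 mol
n(Z) = 833.5 / 169.70 = 4.912 mol
n/ν → B: 1.659, Z: 2.456; B is limiting.
n(T) produced = (1/2) × 3.318 = 1.659 mol
Step 2:
n(T) available = 1.659 mol
n(R) = 11.10 / 18.10 = 0.6133 mol
n/ν → T: 0.8295, R: 0.6133; R is limiting.
n(D) = (1/1) × 0.6133 = 0.6133 mol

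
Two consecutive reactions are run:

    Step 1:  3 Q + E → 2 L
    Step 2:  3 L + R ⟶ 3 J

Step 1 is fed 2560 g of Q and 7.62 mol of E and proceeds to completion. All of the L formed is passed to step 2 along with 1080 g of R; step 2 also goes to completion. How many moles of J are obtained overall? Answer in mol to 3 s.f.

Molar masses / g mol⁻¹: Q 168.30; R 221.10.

Step 1:
n(Q) = 2560 / 168.30 = 15.21 mol
n(E) = 7.620 mol
n/ν for Q = 15.21/3 = 5.070
n/ν for E = 7.620/1 = 7.620
Smallest n/ν is Q → limiting reagent.
n(L) produced = (2/3) × 15.21 = 10.14 mol
Step 2:
n(L) available = 10.14 mol
n(R) = 1080 / 221.10 = 4.885 mol
n/ν for L = 10.14/3 = 3.380
n/ν for R = 4.885/1 = 4.885
Smallest n/ν is L → limiting reagent.
n(J) = (3/3) × 10.14 = 10.14 mol

10.1 mol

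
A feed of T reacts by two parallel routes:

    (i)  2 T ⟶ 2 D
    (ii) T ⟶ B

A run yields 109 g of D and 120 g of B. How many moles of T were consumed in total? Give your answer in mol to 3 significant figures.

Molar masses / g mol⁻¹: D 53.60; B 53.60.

4.27 mol

n(D) = 109 / 53.60 = 2.034 mol
n(B) = 120 / 53.60 = 2.239 mol
n(T) via (i) = (2/2)×2.034 = 2.034 mol
n(T) via (ii) = (1/1)×2.239 = 2.239 mol
total n(T) = 2.034 + 2.239 = 4.273 mol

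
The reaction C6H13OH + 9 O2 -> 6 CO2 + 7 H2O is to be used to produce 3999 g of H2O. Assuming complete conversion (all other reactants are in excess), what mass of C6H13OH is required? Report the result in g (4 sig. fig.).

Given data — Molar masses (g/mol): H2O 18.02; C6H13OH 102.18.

n(H2O) = 3999 / 18.02 = 221.9 mol
n(C6H13OH) = (1/7) × 221.9 = 31.70 mol
mass = 31.70 × 102.18 = 3239 g

3239 g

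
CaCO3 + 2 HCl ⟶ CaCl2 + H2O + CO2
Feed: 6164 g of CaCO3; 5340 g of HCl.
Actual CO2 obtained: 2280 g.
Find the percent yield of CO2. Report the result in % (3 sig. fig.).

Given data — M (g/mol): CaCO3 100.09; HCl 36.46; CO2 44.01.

84.1 %

n(CaCO3) = 6164 / 100.09 = 61.58 mol
n(HCl) = 5340 / 36.46 = 146.5 mol
n/ν → CaCO3: 61.58, HCl: 73.25; CaCO3 is limiting.
theoretical n(CO2) = (1/1) × 61.58 = 61.58 mol → 2710 g
% yield = 2280 / 2710 × 100 = 84.13 %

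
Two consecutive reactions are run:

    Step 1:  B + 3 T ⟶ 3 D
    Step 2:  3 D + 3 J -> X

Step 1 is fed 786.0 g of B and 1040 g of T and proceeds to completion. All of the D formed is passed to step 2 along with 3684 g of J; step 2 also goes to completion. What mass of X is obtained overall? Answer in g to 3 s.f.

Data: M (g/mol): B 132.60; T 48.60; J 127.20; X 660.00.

3910 g

Step 1:
n(B) = 786.0 / 132.60 = 5.928 mol
n(T) = 1040 / 48.60 = 21.40 mol
n/ν for B = 5.928/1 = 5.928
n/ν for T = 21.40/3 = 7.133
Smallest n/ν is B → limiting reagent.
n(D) produced = (3/1) × 5.928 = 17.78 mol
Step 2:
n(D) available = 17.78 mol
n(J) = 3684 / 127.20 = 28.96 mol
n/ν for D = 17.78/3 = 5.927
n/ν for J = 28.96/3 = 9.653
Smallest n/ν is D → limiting reagent.
n(X) = (1/3) × 17.78 = 5.927 mol
mass = 5.927 × 660.00 = 3912 g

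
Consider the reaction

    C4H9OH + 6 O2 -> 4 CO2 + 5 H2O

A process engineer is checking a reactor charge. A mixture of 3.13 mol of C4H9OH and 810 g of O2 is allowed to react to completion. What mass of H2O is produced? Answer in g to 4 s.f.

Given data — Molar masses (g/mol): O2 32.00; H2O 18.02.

n(C4H9OH) = 3.130 mol
n(O2) = 810.0 / 32.00 = 25.31 mol
n/ν for C4H9OH = 3.130/1 = 3.130
n/ν for O2 = 25.31/6 = 4.218
Smallest n/ν is C4H9OH → limiting reagent.
n(H2O) = (5/1) × 3.130 = 15.65 mol
mass = 15.65 × 18.02 = 282.0 g

282.0 g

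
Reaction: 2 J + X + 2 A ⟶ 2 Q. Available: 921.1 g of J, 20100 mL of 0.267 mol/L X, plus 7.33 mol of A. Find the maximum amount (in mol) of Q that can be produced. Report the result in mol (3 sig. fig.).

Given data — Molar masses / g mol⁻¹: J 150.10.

n(J) = 921.1 / 150.10 = 6.137 mol
n(X) = 0.267 × 20100/1000 = 5.367 mol
n(A) = 7.330 mol
n/ν for J = 6.137/2 = 3.069
n/ν for X = 5.367/1 = 5.367
n/ν for A = 7.330/2 = 3.665
Smallest n/ν is J → limiting reagent.
n(Q) = (2/2) × 6.137 = 6.137 mol

6.14 mol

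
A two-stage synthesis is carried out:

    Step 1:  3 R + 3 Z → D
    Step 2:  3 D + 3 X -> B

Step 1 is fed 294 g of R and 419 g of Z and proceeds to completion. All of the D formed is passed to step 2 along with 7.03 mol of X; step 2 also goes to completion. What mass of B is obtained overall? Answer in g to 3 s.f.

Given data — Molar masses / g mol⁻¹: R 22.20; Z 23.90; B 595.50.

876 g

Step 1:
n(R) = 294.0 / 22.20 = 13.24 mol
n(Z) = 419.0 / 23.90 = 17.53 mol
n/ν → R: 4.413, Z: 5.843; R is limiting.
n(D) produced = (1/3) × 13.24 = 4.413 mol
Step 2:
n(D) available = 4.413 mol
n(X) = 7.030 mol
n/ν → D: 1.471, X: 2.343; D is limiting.
n(B) = (1/3) × 4.413 = 1.471 mol
mass = 1.471 × 595.50 = 876.0 g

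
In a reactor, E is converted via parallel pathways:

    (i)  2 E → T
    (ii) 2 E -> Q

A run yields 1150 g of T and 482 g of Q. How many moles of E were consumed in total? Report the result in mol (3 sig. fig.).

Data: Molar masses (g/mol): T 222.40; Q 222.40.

n(T) = 1150 / 222.40 = 5.171 mol
n(Q) = 482 / 222.40 = 2.167 mol
n(E) via (i) = (2/1)×5.171 = 10.34 mol
n(E) via (ii) = (2/1)×2.167 = 4.334 mol
total n(E) = 10.34 + 4.334 = 14.67 mol

14.7 mol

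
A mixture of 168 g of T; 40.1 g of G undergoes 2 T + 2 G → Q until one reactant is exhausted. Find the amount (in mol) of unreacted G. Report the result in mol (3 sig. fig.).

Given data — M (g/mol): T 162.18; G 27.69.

0.412 mol

n(T) = 168.0 / 162.18 = 1.036 mol
n(G) = 40.10 / 27.69 = 1.448 mol
n/ν for T = 1.036/2 = 0.5180
n/ν for G = 1.448/2 = 0.7240
Smallest n/ν is T → limiting reagent.
G consumed = (2/2) × 1.036 = 1.036 mol
G remaining = 1.448 − 1.036 = 0.4120 mol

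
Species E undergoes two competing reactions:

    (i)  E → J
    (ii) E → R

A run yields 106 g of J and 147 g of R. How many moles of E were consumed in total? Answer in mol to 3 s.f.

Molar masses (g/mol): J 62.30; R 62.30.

4.06 mol

n(J) = 106 / 62.30 = 1.701 mol
n(R) = 147 / 62.30 = 2.360 mol
n(E) via (i) = (1/1)×1.701 = 1.701 mol
n(E) via (ii) = (1/1)×2.360 = 2.360 mol
total n(E) = 1.701 + 2.360 = 4.061 mol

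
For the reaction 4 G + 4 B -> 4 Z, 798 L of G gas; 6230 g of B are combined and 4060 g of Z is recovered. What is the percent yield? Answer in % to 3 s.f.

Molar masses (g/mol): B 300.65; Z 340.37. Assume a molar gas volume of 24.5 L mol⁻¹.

57.6 %

n(G) = 798.0 / 24.5 = 32.57 mol
n(B) = 6230 / 300.65 = 20.72 mol
n/ν for G = 32.57/4 = 8.143
n/ν for B = 20.72/4 = 5.180
Smallest n/ν is B → limiting reagent.
theoretical n(Z) = (4/4) × 20.72 = 20.72 mol → 7052 g
% yield = 4060 / 7052 × 100 = 57.57 %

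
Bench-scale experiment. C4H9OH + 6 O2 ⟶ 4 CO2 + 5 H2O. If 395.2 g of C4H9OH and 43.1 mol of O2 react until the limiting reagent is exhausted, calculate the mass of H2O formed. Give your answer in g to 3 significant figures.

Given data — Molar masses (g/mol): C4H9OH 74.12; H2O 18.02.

480 g

n(C4H9OH) = 395.2 / 74.12 = 5.332 mol
n(O2) = 43.10 mol
n/ν → C4H9OH: 5.332, O2: 7.183; C4H9OH is limiting.
n(H2O) = (5/1) × 5.332 = 26.66 mol
mass = 26.66 × 18.02 = 480.4 g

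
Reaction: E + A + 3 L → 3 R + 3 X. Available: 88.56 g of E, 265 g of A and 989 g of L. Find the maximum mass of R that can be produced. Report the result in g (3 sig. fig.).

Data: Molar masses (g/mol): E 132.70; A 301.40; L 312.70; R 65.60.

n(E) = 88.56 / 132.70 = 0.6674 mol
n(A) = 265.0 / 301.40 = 0.8792 mol
n(L) = 989.0 / 312.70 = 3.163 mol
n/ν for E = 0.6674/1 = 0.6674
n/ν for A = 0.8792/1 = 0.8792
n/ν for L = 3.163/3 = 1.054
Smallest n/ν is E → limiting reagent.
n(R) = (3/1) × 0.6674 = 2.002 mol
mass = 2.002 × 65.60 = 131.3 g

131 g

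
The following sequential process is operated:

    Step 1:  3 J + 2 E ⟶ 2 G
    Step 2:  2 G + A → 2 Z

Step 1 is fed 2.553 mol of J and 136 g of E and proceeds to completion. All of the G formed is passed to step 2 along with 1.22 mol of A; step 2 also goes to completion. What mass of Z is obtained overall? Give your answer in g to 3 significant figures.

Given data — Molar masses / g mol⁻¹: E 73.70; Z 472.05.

803 g

Step 1:
n(J) = 2.553 mol
n(E) = 136.0 / 73.70 = 1.845 mol
n/ν for J = 2.553/3 = 0.8510
n/ν for E = 1.845/2 = 0.9225
Smallest n/ν is J → limiting reagent.
n(G) produced = (2/3) × 2.553 = 1.702 mol
Step 2:
n(G) available = 1.702 mol
n(A) = 1.220 mol
n/ν for G = 1.702/2 = 0.8510
n/ν for A = 1.220/1 = 1.220
Smallest n/ν is G → limiting reagent.
n(Z) = (2/2) × 1.702 = 1.702 mol
mass = 1.702 × 472.05 = 803.4 g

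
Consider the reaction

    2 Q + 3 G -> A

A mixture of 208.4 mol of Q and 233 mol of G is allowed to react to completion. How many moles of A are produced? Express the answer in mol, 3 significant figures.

n(Q) = 208.4 mol
n(G) = 233.0 mol
n/ν for Q = 208.4/2 = 104.2
n/ν for G = 233.0/3 = 77.67
Smallest n/ν is G → limiting reagent.
n(A) = (1/3) × 233.0 = 77.67 mol

77.7 mol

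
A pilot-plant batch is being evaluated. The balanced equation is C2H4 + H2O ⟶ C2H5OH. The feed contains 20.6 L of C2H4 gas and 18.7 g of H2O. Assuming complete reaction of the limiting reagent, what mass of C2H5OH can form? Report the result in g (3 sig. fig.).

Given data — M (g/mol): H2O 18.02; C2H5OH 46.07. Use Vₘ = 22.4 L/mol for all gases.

n(C2H4) = 20.60 / 22.4 = 0.9196 mol
n(H2O) = 18.70 / 18.02 = 1.038 mol
n/ν for C2H4 = 0.9196/1 = 0.9196
n/ν for H2O = 1.038/1 = 1.038
Smallest n/ν is C2H4 → limiting reagent.
n(C2H5OH) = (1/1) × 0.9196 = 0.9196 mol
mass = 0.9196 × 46.07 = 42.37 g

42.4 g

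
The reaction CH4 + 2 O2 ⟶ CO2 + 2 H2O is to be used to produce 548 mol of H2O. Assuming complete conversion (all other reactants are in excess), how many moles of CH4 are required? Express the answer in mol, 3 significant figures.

274 mol

n(H2O) = 548.0 mol
n(CH4) = (1/2) × 548.0 = 274.0 mol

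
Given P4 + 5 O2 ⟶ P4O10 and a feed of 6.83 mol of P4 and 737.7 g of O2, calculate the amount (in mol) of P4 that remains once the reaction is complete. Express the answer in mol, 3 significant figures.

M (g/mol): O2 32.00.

2.22 mol

n(P4) = 6.830 mol
n(O2) = 737.7 / 32.00 = 23.05 mol
n/ν → P4: 6.830, O2: 4.610; O2 is limiting.
P4 consumed = (1/5) × 23.05 = 4.610 mol
P4 remaining = 6.830 − 4.610 = 2.220 mol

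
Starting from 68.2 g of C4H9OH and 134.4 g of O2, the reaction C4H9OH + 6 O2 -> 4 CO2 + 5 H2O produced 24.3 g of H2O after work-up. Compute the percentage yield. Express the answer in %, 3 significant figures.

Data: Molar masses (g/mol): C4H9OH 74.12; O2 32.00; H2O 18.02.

38.5 %

n(C4H9OH) = 68.20 / 74.12 = 0.9201 mol
n(O2) = 134.4 / 32.00 = 4.200 mol
n/ν for C4H9OH = 0.9201/1 = 0.9201
n/ν for O2 = 4.200/6 = 0.7000
Smallest n/ν is O2 → limiting reagent.
theoretical n(H2O) = (5/6) × 4.200 = 3.500 mol → 63.07 g
% yield = 24.3 / 63.07 × 100 = 38.53 %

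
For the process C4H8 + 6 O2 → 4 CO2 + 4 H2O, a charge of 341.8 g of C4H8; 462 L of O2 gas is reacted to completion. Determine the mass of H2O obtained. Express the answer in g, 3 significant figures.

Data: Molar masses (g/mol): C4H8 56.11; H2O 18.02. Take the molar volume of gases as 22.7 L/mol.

n(C4H8) = 341.8 / 56.11 = 6.092 mol
n(O2) = 462.0 / 22.7 = 20.35 mol
n/ν → C4H8: 6.092, O2: 3.392; O2 is limiting.
n(H2O) = (4/6) × 20.35 = 13.57 mol
mass = 13.57 × 18.02 = 244.5 g

245 g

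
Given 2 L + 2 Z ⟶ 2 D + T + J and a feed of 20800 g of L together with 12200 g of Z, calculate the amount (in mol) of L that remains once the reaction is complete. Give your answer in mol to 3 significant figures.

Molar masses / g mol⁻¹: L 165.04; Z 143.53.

41.0 mol

n(L) = 20800 / 165.04 = 126.0 mol
n(Z) = 12200 / 143.53 = 85.00 mol
n/ν for L = 126.0/2 = 63.00
n/ν for Z = 85.00/2 = 42.50
Smallest n/ν is Z → limiting reagent.
L consumed = (2/2) × 85.00 = 85.00 mol
L remaining = 126.0 − 85.00 = 41.00 mol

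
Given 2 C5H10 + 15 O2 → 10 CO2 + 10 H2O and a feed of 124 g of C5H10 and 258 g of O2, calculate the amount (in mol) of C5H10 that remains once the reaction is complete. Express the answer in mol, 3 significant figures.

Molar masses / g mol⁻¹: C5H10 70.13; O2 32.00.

0.693 mol

n(C5H10) = 124.0 / 70.13 = 1.768 mol
n(O2) = 258.0 / 32.00 = 8.063 mol
n/ν → C5H10: 0.8840, O2: 0.5375; O2 is limiting.
C5H10 consumed = (2/15) × 8.063 = 1.075 mol
C5H10 remaining = 1.768 − 1.075 = 0.6930 mol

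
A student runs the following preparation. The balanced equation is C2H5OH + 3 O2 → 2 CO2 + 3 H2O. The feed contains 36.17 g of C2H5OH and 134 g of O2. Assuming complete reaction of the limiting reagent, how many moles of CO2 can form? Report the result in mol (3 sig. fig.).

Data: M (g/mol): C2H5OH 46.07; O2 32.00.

n(C2H5OH) = 36.17 / 46.07 = 0.7851 mol
n(O2) = 134.0 / 32.00 = 4.188 mol
n/ν → C2H5OH: 0.7851, O2: 1.396; C2H5OH is limiting.
n(CO2) = (2/1) × 0.7851 = 1.570 mol

1.57 mol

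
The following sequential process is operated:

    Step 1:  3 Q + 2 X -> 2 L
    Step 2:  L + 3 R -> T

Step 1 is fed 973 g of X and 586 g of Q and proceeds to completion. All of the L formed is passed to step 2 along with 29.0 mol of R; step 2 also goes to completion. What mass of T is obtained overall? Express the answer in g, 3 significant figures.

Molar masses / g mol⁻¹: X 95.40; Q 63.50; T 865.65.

Step 1:
n(X) = 973.0 / 95.40 = 10.20 mol
n(Q) = 586.0 / 63.50 = 9.228 mol
n/ν for X = 10.20/2 = 5.100
n/ν for Q = 9.228/3 = 3.076
Smallest n/ν is Q → limiting reagent.
n(L) produced = (2/3) × 9.228 = 6.152 mol
Step 2:
n(L) available = 6.152 mol
n(R) = 29.00 mol
n/ν for L = 6.152/1 = 6.152
n/ν for R = 29.00/3 = 9.667
Smallest n/ν is L → limiting reagent.
n(T) = (1/1) × 6.152 = 6.152 mol
mass = 6.152 × 865.65 = 5325 g

5330 g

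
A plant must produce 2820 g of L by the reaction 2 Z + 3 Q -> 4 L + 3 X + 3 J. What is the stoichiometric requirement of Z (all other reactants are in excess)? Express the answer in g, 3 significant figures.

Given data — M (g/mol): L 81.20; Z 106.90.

n(L) = 2820 / 81.20 = 34.73 mol
n(Z) = (2/4) × 34.73 = 17.37 mol
mass = 17.37 × 106.90 = 1857 g

1860 g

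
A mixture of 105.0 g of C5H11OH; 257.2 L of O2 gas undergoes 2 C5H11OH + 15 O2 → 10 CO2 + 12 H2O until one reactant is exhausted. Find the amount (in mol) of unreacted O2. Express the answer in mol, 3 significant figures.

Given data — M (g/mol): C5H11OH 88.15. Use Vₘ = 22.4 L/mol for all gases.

2.55 mol

n(C5H11OH) = 105.0 / 88.15 = 1.191 mol
n(O2) = 257.2 / 22.4 = 11.48 mol
n/ν for C5H11OH = 1.191/2 = 0.5955
n/ν for O2 = 11.48/15 = 0.7653
Smallest n/ν is C5H11OH → limiting reagent.
O2 consumed = (15/2) × 1.191 = 8.933 mol
O2 remaining = 11.48 − 8.933 = 2.547 mol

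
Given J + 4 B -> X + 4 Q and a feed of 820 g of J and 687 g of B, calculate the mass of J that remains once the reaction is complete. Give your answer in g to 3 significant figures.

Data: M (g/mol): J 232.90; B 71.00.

257 g

n(J) = 820.0 / 232.90 = 3.521 mol
n(B) = 687.0 / 71.00 = 9.676 mol
n/ν → J: 3.521, B: 2.419; B is limiting.
J consumed = (1/4) × 9.676 = 2.419 mol
J remaining = 3.521 − 2.419 = 1.102 mol
mass = 1.102 × 232.90 = 256.7 g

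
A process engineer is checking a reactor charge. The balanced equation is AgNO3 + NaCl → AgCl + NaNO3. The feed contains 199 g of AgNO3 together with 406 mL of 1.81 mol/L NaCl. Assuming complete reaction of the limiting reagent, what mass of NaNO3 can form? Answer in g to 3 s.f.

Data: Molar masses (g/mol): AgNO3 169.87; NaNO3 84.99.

62.5 g

n(AgNO3) = 199.0 / 169.87 = 1.171 mol
n(NaCl) = 1.81 × 406.0/1000 = 0.7349 mol
n/ν → AgNO3: 1.171, NaCl: 0.7349; NaCl is limiting.
n(NaNO3) = (1/1) × 0.7349 = 0.7349 mol
mass = 0.7349 × 84.99 = 62.46 g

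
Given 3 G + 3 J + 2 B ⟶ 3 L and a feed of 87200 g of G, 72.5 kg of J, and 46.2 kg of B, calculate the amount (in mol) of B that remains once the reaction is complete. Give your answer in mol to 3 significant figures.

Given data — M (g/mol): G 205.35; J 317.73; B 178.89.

n(G) = 87200 / 205.35 = 424.6 mol
n(J) = 72.50×1000 / 317.73 = 228.2 mol
n(B) = 46.20×1000 / 178.89 = 258.3 mol
n/ν for G = 424.6/3 = 141.5
n/ν for J = 228.2/3 = 76.07
n/ν for B = 258.3/2 = 129.2
Smallest n/ν is J → limiting reagent.
B consumed = (2/3) × 228.2 = 152.1 mol
B remaining = 258.3 − 152.1 = 106.2 mol

106 mol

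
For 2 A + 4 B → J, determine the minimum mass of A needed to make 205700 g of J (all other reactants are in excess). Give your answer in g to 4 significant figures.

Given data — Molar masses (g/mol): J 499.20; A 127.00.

104700 g

n(J) = 205700 / 499.20 = 412.1 mol
n(A) = (2/1) × 412.1 = 824.2 mol
mass = 824.2 × 127.00 = 104700 g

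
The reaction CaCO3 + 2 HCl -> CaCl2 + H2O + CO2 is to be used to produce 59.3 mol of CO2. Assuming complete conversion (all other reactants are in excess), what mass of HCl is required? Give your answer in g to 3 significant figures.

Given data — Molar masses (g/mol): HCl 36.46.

n(CO2) = 59.30 mol
n(HCl) = (2/1) × 59.30 = 118.6 mol
mass = 118.6 × 36.46 = 4324 g

4320 g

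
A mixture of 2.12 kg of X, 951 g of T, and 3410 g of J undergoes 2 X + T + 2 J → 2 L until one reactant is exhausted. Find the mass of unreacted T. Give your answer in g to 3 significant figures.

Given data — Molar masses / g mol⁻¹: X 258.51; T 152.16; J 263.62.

327 g

n(X) = 2.120×1000 / 258.51 = 8.201 mol
n(T) = 951.0 / 152.16 = 6.250 mol
n(J) = 3410 / 263.62 = 12.94 mol
n/ν for X = 8.201/2 = 4.101
n/ν for T = 6.250/1 = 6.250
n/ν for J = 12.94/2 = 6.470
Smallest n/ν is X → limiting reagent.
T consumed = (1/2) × 8.201 = 4.101 mol
T remaining = 6.250 − 4.101 = 2.149 mol
mass = 2.149 × 152.16 = 327.0 g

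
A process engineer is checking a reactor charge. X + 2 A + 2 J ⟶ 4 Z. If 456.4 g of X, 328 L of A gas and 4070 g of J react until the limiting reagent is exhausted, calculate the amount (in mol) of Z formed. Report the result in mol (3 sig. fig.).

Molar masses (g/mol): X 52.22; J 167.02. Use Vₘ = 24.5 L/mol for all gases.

26.8 mol

n(X) = 456.4 / 52.22 = 8.740 mol
n(A) = 328.0 / 24.5 = 13.39 mol
n(J) = 4070 / 167.02 = 24.37 mol
n/ν for X = 8.740/1 = 8.740
n/ν for A = 13.39/2 = 6.695
n/ν for J = 24.37/2 = 12.19
Smallest n/ν is A → limiting reagent.
n(Z) = (4/2) × 13.39 = 26.78 mol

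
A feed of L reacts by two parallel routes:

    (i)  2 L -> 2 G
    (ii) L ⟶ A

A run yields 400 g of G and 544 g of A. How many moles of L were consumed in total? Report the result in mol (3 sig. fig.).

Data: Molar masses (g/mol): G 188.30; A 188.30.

5.01 mol

n(G) = 400 / 188.30 = 2.124 mol
n(A) = 544 / 188.30 = 2.889 mol
n(L) via (i) = (2/2)×2.124 = 2.124 mol
n(L) via (ii) = (1/1)×2.889 = 2.889 mol
total n(L) = 2.124 + 2.889 = 5.013 mol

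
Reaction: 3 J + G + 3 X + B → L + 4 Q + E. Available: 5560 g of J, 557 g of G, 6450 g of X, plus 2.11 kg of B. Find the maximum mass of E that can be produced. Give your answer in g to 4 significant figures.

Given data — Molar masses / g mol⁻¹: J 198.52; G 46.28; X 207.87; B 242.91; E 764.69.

6642 g

n(J) = 5560 / 198.52 = 28.01 mol
n(G) = 557.0 / 46.28 = 12.04 mol
n(X) = 6450 / 207.87 = 31.03 mol
n(B) = 2.110×1000 / 242.91 = 8.686 mol
n/ν → J: 9.337, G: 12.04, X: 10.34, B: 8.686; B is limiting.
n(E) = (1/1) × 8.686 = 8.686 mol
mass = 8.686 × 764.69 = 6642 g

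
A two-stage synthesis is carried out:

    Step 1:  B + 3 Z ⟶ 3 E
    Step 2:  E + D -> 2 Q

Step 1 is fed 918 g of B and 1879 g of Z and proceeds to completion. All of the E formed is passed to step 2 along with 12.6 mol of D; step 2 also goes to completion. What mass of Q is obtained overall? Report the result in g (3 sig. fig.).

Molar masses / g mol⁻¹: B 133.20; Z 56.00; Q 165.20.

4160 g

Step 1:
n(B) = 918.0 / 133.20 = 6.892 mol
n(Z) = 1879 / 56.00 = 33.55 mol
n/ν → B: 6.892, Z: 11.18; B is limiting.
n(E) produced = (3/1) × 6.892 = 20.68 mol
Step 2:
n(E) available = 20.68 mol
n(D) = 12.60 mol
n/ν → E: 20.68, D: 12.60; D is limiting.
n(Q) = (2/1) × 12.60 = 25.20 mol
mass = 25.20 × 165.20 = 4163 g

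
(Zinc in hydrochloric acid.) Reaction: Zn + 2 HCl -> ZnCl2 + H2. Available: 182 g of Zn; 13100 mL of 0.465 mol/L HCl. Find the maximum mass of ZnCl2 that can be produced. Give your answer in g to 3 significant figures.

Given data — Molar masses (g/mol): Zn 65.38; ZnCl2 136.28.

379 g

n(Zn) = 182.0 / 65.38 = 2.784 mol
n(HCl) = 0.465 × 13100/1000 = 6.092 mol
n/ν for Zn = 2.784/1 = 2.784
n/ν for HCl = 6.092/2 = 3.046
Smallest n/ν is Zn → limiting reagent.
n(ZnCl2) = (1/1) × 2.784 = 2.784 mol
mass = 2.784 × 136.28 = 379.4 g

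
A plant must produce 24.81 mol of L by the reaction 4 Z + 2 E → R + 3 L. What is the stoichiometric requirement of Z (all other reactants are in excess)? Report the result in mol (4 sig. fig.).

33.08 mol

n(L) = 24.81 mol
n(Z) = (4/3) × 24.81 = 33.08 mol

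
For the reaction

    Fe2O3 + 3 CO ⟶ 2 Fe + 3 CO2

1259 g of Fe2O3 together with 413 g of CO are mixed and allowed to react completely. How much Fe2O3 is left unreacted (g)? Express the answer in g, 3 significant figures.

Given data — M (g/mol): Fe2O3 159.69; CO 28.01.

474 g

n(Fe2O3) = 1259 / 159.69 = 7.884 mol
n(CO) = 413.0 / 28.01 = 14.74 mol
n/ν → Fe2O3: 7.884, CO: 4.913; CO is limiting.
Fe2O3 consumed = (1/3) × 14.74 = 4.913 mol
Fe2O3 remaining = 7.884 − 4.913 = 2.971 mol
mass = 2.971 × 159.69 = 474.4 g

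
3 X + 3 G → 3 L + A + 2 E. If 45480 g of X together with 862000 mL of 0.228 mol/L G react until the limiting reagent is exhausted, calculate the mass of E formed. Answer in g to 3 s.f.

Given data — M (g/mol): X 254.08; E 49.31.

5880 g

n(X) = 45480 / 254.08 = 179.0 mol
n(G) = 0.228 × 862000/1000 = 196.5 mol
n/ν for X = 179.0/3 = 59.67
n/ν for G = 196.5/3 = 65.50
Smallest n/ν is X → limiting reagent.
n(E) = (2/3) × 179.0 = 119.3 mol
mass = 119.3 × 49.31 = 5883 g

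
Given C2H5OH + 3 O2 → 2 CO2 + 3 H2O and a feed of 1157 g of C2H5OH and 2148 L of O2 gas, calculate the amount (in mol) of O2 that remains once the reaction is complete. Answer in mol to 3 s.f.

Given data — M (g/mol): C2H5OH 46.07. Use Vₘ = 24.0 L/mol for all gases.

14.2 mol

n(C2H5OH) = 1157 / 46.07 = 25.11 mol
n(O2) = 2148 / 24.0 = 89.50 mol
n/ν → C2H5OH: 25.11, O2: 29.83; C2H5OH is limiting.
O2 consumed = (3/1) × 25.11 = 75.33 mol
O2 remaining = 89.50 − 75.33 = 14.17 mol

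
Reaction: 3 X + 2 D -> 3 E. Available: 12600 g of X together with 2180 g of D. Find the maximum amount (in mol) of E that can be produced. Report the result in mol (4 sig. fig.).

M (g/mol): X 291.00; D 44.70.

43.30 mol

n(X) = 12600 / 291.00 = 43.30 mol
n(D) = 2180 / 44.70 = 48.77 mol
n/ν for X = 43.30/3 = 14.43
n/ν for D = 48.77/2 = 24.39
Smallest n/ν is X → limiting reagent.
n(E) = (3/3) × 43.30 = 43.30 mol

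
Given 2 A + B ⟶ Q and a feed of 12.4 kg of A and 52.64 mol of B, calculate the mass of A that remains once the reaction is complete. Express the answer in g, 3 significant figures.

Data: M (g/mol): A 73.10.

4700 g

n(A) = 12.40×1000 / 73.10 = 169.6 mol
n(B) = 52.64 mol
n/ν → A: 84.80, B: 52.64; B is limiting.
A consumed = (2/1) × 52.64 = 105.3 mol
A remaining = 169.6 − 105.3 = 64.30 mol
mass = 64.30 × 73.10 = 4700 g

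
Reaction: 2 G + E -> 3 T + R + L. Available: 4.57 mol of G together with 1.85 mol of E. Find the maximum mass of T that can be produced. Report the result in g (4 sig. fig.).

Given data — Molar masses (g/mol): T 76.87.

426.6 g

n(G) = 4.570 mol
n(E) = 1.850 mol
n/ν → G: 2.285, E: 1.850; E is limiting.
n(T) = (3/1) × 1.850 = 5.550 mol
mass = 5.550 × 76.87 = 426.6 g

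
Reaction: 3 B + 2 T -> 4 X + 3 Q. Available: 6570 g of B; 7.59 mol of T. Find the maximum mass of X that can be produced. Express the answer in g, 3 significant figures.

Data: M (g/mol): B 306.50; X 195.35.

n(B) = 6570 / 306.50 = 21.44 mol
n(T) = 7.590 mol
n/ν for B = 21.44/3 = 7.147
n/ν for T = 7.590/2 = 3.795
Smallest n/ν is T → limiting reagent.
n(X) = (4/2) × 7.590 = 15.18 mol
mass = 15.18 × 195.35 = 2965 g

2970 g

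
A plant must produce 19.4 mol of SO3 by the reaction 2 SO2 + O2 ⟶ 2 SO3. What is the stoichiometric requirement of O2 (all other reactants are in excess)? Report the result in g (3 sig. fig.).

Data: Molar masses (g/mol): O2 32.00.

310 g

n(SO3) = 19.40 mol
n(O2) = (1/2) × 19.40 = 9.700 mol
mass = 9.700 × 32.00 = 310.4 g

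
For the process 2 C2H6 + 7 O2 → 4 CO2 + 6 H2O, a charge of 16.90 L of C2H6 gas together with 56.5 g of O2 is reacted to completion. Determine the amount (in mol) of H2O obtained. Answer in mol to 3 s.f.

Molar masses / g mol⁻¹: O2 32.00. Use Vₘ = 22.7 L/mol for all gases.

1.51 mol

n(C2H6) = 16.90 / 22.7 = 0.7445 mol
n(O2) = 56.50 / 32.00 = 1.766 mol
n/ν for C2H6 = 0.7445/2 = 0.3723
n/ν for O2 = 1.766/7 = 0.2523
Smallest n/ν is O2 → limiting reagent.
n(H2O) = (6/7) × 1.766 = 1.514 mol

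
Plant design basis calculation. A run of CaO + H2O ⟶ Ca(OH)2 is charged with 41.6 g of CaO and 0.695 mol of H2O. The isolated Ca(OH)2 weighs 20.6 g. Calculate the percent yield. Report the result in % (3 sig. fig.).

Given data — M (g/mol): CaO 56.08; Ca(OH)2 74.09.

n(CaO) = 41.60 / 56.08 = 0.7418 mol
n(H2O) = 0.6950 mol
n/ν → CaO: 0.7418, H2O: 0.6950; H2O is limiting.
theoretical n(Ca(OH)2) = (1/1) × 0.6950 = 0.6950 mol → 51.49 g
% yield = 20.6 / 51.49 × 100 = 40.01 %

40.0 %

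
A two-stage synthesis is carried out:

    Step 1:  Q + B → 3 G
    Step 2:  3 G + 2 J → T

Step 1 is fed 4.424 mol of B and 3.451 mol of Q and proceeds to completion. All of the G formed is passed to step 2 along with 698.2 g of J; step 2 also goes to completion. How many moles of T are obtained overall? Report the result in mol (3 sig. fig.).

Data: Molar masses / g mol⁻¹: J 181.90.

1.92 mol

Step 1:
n(B) = 4.424 mol
n(Q) = 3.451 mol
n/ν for B = 4.424/1 = 4.424
n/ν for Q = 3.451/1 = 3.451
Smallest n/ν is Q → limiting reagent.
n(G) produced = (3/1) × 3.451 = 10.35 mol
Step 2:
n(G) available = 10.35 mol
n(J) = 698.2 / 181.90 = 3.838 mol
n/ν for G = 10.35/3 = 3.450
n/ν for J = 3.838/2 = 1.919
Smallest n/ν is J → limiting reagent.
n(T) = (1/2) × 3.838 = 1.919 mol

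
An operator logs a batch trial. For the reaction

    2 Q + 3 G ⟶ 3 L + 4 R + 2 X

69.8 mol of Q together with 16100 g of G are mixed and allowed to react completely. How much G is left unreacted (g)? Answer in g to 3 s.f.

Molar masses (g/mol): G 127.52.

n(Q) = 69.80 mol
n(G) = 16100 / 127.52 = 126.3 mol
n/ν for Q = 69.80/2 = 34.90
n/ν for G = 126.3/3 = 42.10
Smallest n/ν is Q → limiting reagent.
G consumed = (3/2) × 69.80 = 104.7 mol
G remaining = 126.3 − 104.7 = 21.60 mol
mass = 21.60 × 127.52 = 2754 g

2750 g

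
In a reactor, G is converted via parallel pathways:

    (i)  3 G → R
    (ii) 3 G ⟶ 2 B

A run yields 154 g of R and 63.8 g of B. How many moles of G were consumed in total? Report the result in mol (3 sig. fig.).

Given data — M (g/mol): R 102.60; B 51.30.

n(R) = 154 / 102.60 = 1.501 mol
n(B) = 63.8 / 51.30 = 1.244 mol
n(G) via (i) = (3/1)×1.501 = 4.503 mol
n(G) via (ii) = (3/2)×1.244 = 1.866 mol
total n(G) = 4.503 + 1.866 = 6.369 mol

6.37 mol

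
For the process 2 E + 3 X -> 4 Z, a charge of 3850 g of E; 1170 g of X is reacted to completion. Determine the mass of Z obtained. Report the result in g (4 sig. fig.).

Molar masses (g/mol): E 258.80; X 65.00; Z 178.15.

n(E) = 3850 / 258.80 = 14.88 mol
n(X) = 1170 / 65.00 = 18.00 mol
n/ν for E = 14.88/2 = 7.440
n/ν for X = 18.00/3 = 6.000
Smallest n/ν is X → limiting reagent.
n(Z) = (4/3) × 18.00 = 24.00 mol
mass = 24.00 × 178.15 = 4276 g

4276 g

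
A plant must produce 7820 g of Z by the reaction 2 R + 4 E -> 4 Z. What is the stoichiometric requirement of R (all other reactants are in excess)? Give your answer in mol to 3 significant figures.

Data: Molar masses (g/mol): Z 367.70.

n(Z) = 7820 / 367.70 = 21.27 mol
n(R) = (2/4) × 21.27 = 10.64 mol

10.6 mol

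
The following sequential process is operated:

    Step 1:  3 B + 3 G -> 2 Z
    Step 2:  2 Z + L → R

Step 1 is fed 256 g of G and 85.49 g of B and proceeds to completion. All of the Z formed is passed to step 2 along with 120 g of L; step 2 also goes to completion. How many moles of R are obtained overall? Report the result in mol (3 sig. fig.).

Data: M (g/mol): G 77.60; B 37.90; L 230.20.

0.521 mol

Step 1:
n(G) = 256.0 / 77.60 = 3.299 mol
n(B) = 85.49 / 37.90 = 2.256 mol
n/ν for G = 3.299/3 = 1.100
n/ν for B = 2.256/3 = 0.7520
Smallest n/ν is B → limiting reagent.
n(Z) produced = (2/3) × 2.256 = 1.504 mol
Step 2:
n(Z) available = 1.504 mol
n(L) = 120.0 / 230.20 = 0.5213 mol
n/ν for Z = 1.504/2 = 0.7520
n/ν for L = 0.5213/1 = 0.5213
Smallest n/ν is L → limiting reagent.
n(R) = (1/1) × 0.5213 = 0.5213 mol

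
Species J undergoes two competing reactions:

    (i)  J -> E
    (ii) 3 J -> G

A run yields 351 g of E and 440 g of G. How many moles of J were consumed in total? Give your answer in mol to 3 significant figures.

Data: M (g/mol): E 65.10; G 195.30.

12.2 mol

n(E) = 351 / 65.10 = 5.392 mol
n(G) = 440 / 195.30 = 2.253 mol
n(J) via (i) = (1/1)×5.392 = 5.392 mol
n(J) via (ii) = (3/1)×2.253 = 6.759 mol
total n(J) = 5.392 + 6.759 = 12.15 mol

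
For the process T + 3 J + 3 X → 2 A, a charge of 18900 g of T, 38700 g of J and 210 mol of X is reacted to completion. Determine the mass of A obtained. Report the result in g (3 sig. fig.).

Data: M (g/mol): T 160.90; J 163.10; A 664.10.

n(T) = 18900 / 160.90 = 117.5 mol
n(J) = 38700 / 163.10 = 237.3 mol
n(X) = 210.0 mol
n/ν for T = 117.5/1 = 117.5
n/ν for J = 237.3/3 = 79.10
n/ν for X = 210.0/3 = 70.00
Smallest n/ν is X → limiting reagent.
n(A) = (2/3) × 210.0 = 140.0 mol
mass = 140.0 × 664.10 = 92970 g

93000 g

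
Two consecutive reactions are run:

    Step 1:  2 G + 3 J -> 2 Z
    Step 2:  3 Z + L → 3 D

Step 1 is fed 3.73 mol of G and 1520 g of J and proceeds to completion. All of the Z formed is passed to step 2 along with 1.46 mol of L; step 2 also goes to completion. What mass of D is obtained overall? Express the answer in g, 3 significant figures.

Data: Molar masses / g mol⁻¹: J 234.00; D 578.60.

2160 g

Step 1:
n(G) = 3.730 mol
n(J) = 1520 / 234.00 = 6.496 mol
n/ν for G = 3.730/2 = 1.865
n/ν for J = 6.496/3 = 2.165
Smallest n/ν is G → limiting reagent.
n(Z) produced = (2/2) × 3.730 = 3.730 mol
Step 2:
n(Z) available = 3.730 mol
n(L) = 1.460 mol
n/ν for Z = 3.730/3 = 1.243
n/ν for L = 1.460/1 = 1.460
Smallest n/ν is Z → limiting reagent.
n(D) = (3/3) × 3.730 = 3.730 mol
mass = 3.730 × 578.60 = 2158 g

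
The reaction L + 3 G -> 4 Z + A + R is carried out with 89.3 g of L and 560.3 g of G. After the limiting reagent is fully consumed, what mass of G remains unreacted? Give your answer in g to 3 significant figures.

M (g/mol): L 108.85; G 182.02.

n(L) = 89.30 / 108.85 = 0.8204 mol
n(G) = 560.3 / 182.02 = 3.078 mol
n/ν → L: 0.8204, G: 1.026; L is limiting.
G consumed = (3/1) × 0.8204 = 2.461 mol
G remaining = 3.078 − 2.461 = 0.6170 mol
mass = 0.6170 × 182.02 = 112.3 g

112 g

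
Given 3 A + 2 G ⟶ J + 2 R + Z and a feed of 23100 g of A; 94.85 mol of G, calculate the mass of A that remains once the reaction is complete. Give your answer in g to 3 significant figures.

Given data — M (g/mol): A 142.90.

2770 g

n(A) = 23100 / 142.90 = 161.7 mol
n(G) = 94.85 mol
n/ν for A = 161.7/3 = 53.90
n/ν for G = 94.85/2 = 47.43
Smallest n/ν is G → limiting reagent.
A consumed = (3/2) × 94.85 = 142.3 mol
A remaining = 161.7 − 142.3 = 19.40 mol
mass = 19.40 × 142.90 = 2772 g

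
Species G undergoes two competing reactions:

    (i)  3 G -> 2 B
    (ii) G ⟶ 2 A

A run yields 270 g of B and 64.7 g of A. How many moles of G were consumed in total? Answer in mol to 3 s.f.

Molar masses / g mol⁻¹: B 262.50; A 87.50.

1.91 mol

n(B) = 270 / 262.50 = 1.029 mol
n(A) = 64.7 / 87.50 = 0.7394 mol
n(G) via (i) = (3/2)×1.029 = 1.544 mol
n(G) via (ii) = (1/2)×0.7394 = 0.3697 mol
total n(G) = 1.544 + 0.3697 = 1.914 mol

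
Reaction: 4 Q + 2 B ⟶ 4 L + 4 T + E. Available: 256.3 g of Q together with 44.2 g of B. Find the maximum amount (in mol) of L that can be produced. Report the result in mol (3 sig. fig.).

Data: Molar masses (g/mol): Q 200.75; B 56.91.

n(Q) = 256.3 / 200.75 = 1.277 mol
n(B) = 44.20 / 56.91 = 0.7767 mol
n/ν → Q: 0.3193, B: 0.3884; Q is limiting.
n(L) = (4/4) × 1.277 = 1.277 mol

1.28 mol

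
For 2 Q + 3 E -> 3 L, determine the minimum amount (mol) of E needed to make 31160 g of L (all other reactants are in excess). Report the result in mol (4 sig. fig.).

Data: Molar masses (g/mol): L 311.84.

n(L) = 31160 / 311.84 = 99.92 mol
n(E) = (3/3) × 99.92 = 99.92 mol

99.92 mol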